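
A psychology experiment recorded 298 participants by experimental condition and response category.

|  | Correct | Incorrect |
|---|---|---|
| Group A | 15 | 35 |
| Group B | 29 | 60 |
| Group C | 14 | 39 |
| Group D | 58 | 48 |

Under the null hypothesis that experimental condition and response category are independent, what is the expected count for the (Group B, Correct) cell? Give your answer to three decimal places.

34.644

Row total (Group B) = 89; column total (Correct) = 116; grand total N = 298.
Expected count = (row total × column total) / N = 89 × 116 / 298 = 34.644.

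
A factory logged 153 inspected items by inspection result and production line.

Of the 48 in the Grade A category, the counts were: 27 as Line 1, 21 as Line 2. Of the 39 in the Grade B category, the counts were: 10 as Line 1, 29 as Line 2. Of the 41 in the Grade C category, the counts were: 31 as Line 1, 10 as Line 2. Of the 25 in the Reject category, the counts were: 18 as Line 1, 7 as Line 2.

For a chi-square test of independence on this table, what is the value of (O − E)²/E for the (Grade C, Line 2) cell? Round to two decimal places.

3.52

Row total (Grade C) = 41; column total (Line 2) = 67; N = 153.
Expected count E = 41 × 67 / 153 = 17.954.
Contribution = (O − E)²/E = (10 − 17.954)² / 17.954 = 3.52.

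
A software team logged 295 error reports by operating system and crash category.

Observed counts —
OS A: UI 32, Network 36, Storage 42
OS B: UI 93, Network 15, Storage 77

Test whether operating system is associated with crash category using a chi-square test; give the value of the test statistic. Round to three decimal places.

31.690

Row totals: 110, 185. Column totals: 125, 51, 119. Grand total N = 295.
Expected counts (row total × column total / N):
  OS A, UI: 110×125/295 = 46.6102
  OS A, Network: 110×51/295 = 19.0169
  OS A, Storage: 110×119/295 = 44.3729
  OS B, UI: 185×125/295 = 78.3898
  OS B, Network: 185×51/295 = 31.9831
  OS B, Storage: 185×119/295 = 74.6271
Contributions (O − E)²/E:
  (32 − 46.6102)²/46.6102 = 4.5796
  (36 − 19.0169)²/19.0169 = 15.1668
  (42 − 44.3729)²/44.3729 = 0.1269
  (93 − 78.3898)²/78.3898 = 2.7230
  (15 − 31.9831)²/31.9831 = 9.0181
  (77 − 74.6271)²/74.6271 = 0.0755
χ² = 4.5796 + 15.1668 + 0.1269 + 2.7230 + 9.0181 + 0.0755 = 31.690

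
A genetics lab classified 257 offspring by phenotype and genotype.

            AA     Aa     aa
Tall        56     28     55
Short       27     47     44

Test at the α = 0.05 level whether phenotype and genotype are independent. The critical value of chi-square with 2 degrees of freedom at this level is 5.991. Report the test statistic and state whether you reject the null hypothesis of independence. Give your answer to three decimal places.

14.549; reject H₀

Row totals: 139, 118. Column totals: 83, 75, 99. Grand total N = 257.
Expected counts (row total × column total / N):
  Tall, AA: 139×83/257 = 44.8911
  Tall, Aa: 139×75/257 = 40.5642
  Tall, aa: 139×99/257 = 53.5447
  Short, AA: 118×83/257 = 38.1089
  Short, Aa: 118×75/257 = 34.4358
  Short, aa: 118×99/257 = 45.4553
Contributions (O − E)²/E:
  (56 − 44.8911)²/44.8911 = 2.7490
  (28 − 40.5642)²/40.5642 = 3.8916
  (55 − 53.5447)²/53.5447 = 0.0396
  (27 − 38.1089)²/38.1089 = 3.2383
  (47 − 34.4358)²/34.4358 = 4.5842
  (44 − 45.4553)²/45.4553 = 0.0466
χ² = 2.7490 + 3.8916 + 0.0396 + 3.2383 + 4.5842 + 0.0466 = 14.549
df = (2−1)(3−1) = 2. Since 14.549 > 5.991, reject the null hypothesis of independence at α = 0.05.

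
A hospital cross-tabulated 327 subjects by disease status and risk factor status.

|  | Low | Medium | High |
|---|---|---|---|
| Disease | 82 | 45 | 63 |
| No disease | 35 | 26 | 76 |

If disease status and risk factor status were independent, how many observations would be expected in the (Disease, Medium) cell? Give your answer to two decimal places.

41.25

Row total (Disease) = 190; column total (Medium) = 71; grand total N = 327.
Expected count = (row total × column total) / N = 190 × 71 / 327 = 41.25.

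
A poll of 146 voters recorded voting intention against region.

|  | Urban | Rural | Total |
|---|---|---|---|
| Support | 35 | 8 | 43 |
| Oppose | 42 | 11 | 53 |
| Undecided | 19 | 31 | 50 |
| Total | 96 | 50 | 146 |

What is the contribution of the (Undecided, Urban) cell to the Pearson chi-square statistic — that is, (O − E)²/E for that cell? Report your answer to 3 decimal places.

5.857

Row total (Undecided) = 50; column total (Urban) = 96; N = 146.
Expected count E = 50 × 96 / 146 = 32.8767.
Contribution = (O − E)²/E = (19 − 32.8767)² / 32.8767 = 5.857.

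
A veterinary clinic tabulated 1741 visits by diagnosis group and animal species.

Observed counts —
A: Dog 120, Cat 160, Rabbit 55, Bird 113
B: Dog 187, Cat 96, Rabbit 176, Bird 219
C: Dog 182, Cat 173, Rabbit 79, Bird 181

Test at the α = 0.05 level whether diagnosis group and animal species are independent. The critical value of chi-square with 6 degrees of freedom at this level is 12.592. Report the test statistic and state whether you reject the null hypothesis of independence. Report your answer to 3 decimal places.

Row totals: 448, 678, 615. Column totals: 489, 429, 310, 513. Grand total N = 1741.
Expected counts (row total × column total / N):
  A, Dog: 448×489/1741 = 125.8311
  A, Cat: 448×429/1741 = 110.3917
  A, Rabbit: 448×310/1741 = 79.7702
  A, Bird: 448×513/1741 = 132.0069
  B, Dog: 678×489/1741 = 190.4319
  B, Cat: 678×429/1741 = 167.0661
  B, Rabbit: 678×310/1741 = 120.7237
  B, Bird: 678×513/1741 = 199.7783
  C, Dog: 615×489/1741 = 172.7369
  C, Cat: 615×429/1741 = 151.5422
  C, Rabbit: 615×310/1741 = 109.5060
  C, Bird: 615×513/1741 = 181.2148
Contributions (O − E)²/E:
  (120 − 125.8311)²/125.8311 = 0.2702
  (160 − 110.3917)²/110.3917 = 22.2932
  (55 − 79.7702)²/79.7702 = 7.6916
  (113 − 132.0069)²/132.0069 = 2.7367
  (187 − 190.4319)²/190.4319 = 0.0618
  (96 − 167.0661)²/167.0661 = 30.2299
  (176 − 120.7237)²/120.7237 = 25.3096
  (219 − 199.7783)²/199.7783 = 1.8494
  (182 − 172.7369)²/172.7369 = 0.4967
  (173 − 151.5422)²/151.5422 = 3.0383
  (79 − 109.5060)²/109.5060 = 8.4983
  (181 − 181.2148)²/181.2148 = 0.0003
χ² = 0.2702 + 22.2932 + 7.6916 + 2.7367 + 0.0618 + 30.2299 + 25.3096 + 1.8494 + 0.4967 + 3.0383 + 8.4983 + 0.0003 = 102.476
df = (3−1)(4−1) = 6. Since 102.476 > 12.592, reject the null hypothesis of independence at α = 0.05.

102.476; reject H₀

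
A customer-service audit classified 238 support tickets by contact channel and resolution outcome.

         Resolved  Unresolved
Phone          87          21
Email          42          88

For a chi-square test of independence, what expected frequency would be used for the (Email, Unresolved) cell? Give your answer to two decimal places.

Row total (Email) = 130; column total (Unresolved) = 109; grand total N = 238.
Expected count = (row total × column total) / N = 130 × 109 / 238 = 59.54.

59.54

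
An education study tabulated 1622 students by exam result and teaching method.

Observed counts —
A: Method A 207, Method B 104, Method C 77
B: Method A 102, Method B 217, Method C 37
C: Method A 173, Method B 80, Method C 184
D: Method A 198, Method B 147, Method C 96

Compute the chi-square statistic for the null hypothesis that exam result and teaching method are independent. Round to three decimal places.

232.649

Row totals: 388, 356, 437, 441. Column totals: 680, 548, 394. Grand total N = 1622.
Expected counts (row total × column total / N):
  A, Method A: 388×680/1622 = 162.66338
  A, Method B: 388×548/1622 = 131.08755
  A, Method C: 388×394/1622 = 94.24908
  B, Method A: 356×680/1622 = 149.24784
  B, Method B: 356×548/1622 = 120.27620
  B, Method C: 356×394/1622 = 86.47596
  C, Method A: 437×680/1622 = 183.20592
  C, Method B: 437×548/1622 = 147.64242
  C, Method C: 437×394/1622 = 106.15166
  D, Method A: 441×680/1622 = 184.88286
  D, Method B: 441×548/1622 = 148.99383
  D, Method C: 441×394/1622 = 107.12330
Contributions (O − E)²/E:
  (207 − 162.66338)²/162.66338 = 12.0847
  (104 − 131.08755)²/131.08755 = 5.5973
  (77 − 94.24908)²/94.24908 = 3.1569
  (102 − 149.24784)²/149.24784 = 14.9574
  (217 − 120.27620)²/120.27620 = 77.7834
  (37 − 86.47596)²/86.47596 = 28.3069
  (173 − 183.20592)²/183.20592 = 0.5685
  (80 − 147.64242)²/147.64242 = 30.9904
  (184 − 106.15166)²/106.15166 = 57.0916
  (198 − 184.88286)²/184.88286 = 0.9306
  (147 − 148.99383)²/148.99383 = 0.0267
  (96 − 107.12330)²/107.12330 = 1.1550
χ² = 12.0847 + 5.5973 + 3.1569 + 14.9574 + 77.7834 + 28.3069 + 0.5685 + 30.9904 + 57.0916 + 0.9306 + 0.0267 + 1.1550 = 232.649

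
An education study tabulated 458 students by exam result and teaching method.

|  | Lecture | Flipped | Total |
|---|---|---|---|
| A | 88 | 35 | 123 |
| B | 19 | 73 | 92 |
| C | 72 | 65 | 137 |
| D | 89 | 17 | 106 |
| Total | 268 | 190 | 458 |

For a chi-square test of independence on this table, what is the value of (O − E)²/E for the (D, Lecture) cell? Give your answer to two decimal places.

11.73

Row total (D) = 106; column total (Lecture) = 268; N = 458.
Expected count E = 106 × 268 / 458 = 62.026.
Contribution = (O − E)²/E = (89 − 62.026)² / 62.026 = 11.73.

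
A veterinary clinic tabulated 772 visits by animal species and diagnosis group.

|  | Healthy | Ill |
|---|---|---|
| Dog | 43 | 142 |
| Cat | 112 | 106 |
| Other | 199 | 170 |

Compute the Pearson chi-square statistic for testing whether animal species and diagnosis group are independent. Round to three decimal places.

50.464

Row totals: 185, 218, 369. Column totals: 354, 418. Grand total N = 772.
Expected counts (row total × column total / N):
  Dog, Healthy: 185×354/772 = 84.8316
  Dog, Ill: 185×418/772 = 100.1684
  Cat, Healthy: 218×354/772 = 99.9637
  Cat, Ill: 218×418/772 = 118.0363
  Other, Healthy: 369×354/772 = 169.2047
  Other, Ill: 369×418/772 = 199.7953
Contributions (O − E)²/E:
  (43 − 84.8316)²/84.8316 = 20.6277
  (142 − 100.1684)²/100.1684 = 17.4694
  (112 − 99.9637)²/99.9637 = 1.4493
  (106 − 118.0363)²/118.0363 = 1.2274
  (199 − 169.2047)²/169.2047 = 5.2467
  (170 − 199.7953)²/199.7953 = 4.4433
χ² = 20.6277 + 17.4694 + 1.4493 + 1.2274 + 5.2467 + 4.4433 = 50.464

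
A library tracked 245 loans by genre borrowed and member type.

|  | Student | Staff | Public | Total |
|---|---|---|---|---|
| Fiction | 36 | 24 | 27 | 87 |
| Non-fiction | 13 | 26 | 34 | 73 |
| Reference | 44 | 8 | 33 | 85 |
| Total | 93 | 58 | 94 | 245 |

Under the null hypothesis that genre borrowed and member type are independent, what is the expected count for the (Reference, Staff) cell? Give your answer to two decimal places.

Row total (Reference) = 85; column total (Staff) = 58; grand total N = 245.
Expected count = (row total × column total) / N = 85 × 58 / 245 = 20.12.

20.12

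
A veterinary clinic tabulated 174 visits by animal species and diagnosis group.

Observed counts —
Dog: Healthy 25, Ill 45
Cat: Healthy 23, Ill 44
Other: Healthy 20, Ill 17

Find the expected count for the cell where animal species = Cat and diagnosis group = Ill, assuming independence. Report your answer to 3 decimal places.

Row total (Cat) = 67; column total (Ill) = 106; grand total N = 174.
Expected count = (row total × column total) / N = 67 × 106 / 174 = 40.816.

40.816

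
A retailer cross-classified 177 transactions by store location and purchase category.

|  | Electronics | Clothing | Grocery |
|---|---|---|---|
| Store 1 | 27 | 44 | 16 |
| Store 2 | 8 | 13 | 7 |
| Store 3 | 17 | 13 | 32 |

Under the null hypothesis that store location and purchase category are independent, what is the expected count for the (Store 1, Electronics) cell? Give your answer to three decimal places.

Row total (Store 1) = 87; column total (Electronics) = 52; grand total N = 177.
Expected count = (row total × column total) / N = 87 × 52 / 177 = 25.559.

25.559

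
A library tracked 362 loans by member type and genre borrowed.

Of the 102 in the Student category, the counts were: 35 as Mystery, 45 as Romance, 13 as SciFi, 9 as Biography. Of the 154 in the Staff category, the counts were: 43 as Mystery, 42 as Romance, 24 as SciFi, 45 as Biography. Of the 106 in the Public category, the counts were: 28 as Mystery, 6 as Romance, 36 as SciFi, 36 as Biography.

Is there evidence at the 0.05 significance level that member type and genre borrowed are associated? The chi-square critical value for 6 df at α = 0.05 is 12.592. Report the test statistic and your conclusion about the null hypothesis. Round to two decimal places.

61.12; reject H₀

Row totals: 102, 154, 106. Column totals: 106, 93, 73, 90. Grand total N = 362.
Expected counts (row total × column total / N):
  Student, Mystery: 102×106/362 = 29.8674
  Student, Romance: 102×93/362 = 26.2044
  Student, SciFi: 102×73/362 = 20.5691
  Student, Biography: 102×90/362 = 25.3591
  Staff, Mystery: 154×106/362 = 45.0939
  Staff, Romance: 154×93/362 = 39.5635
  Staff, SciFi: 154×73/362 = 31.0552
  Staff, Biography: 154×90/362 = 38.2873
  Public, Mystery: 106×106/362 = 31.0387
  Public, Romance: 106×93/362 = 27.2320
  Public, SciFi: 106×73/362 = 21.3757
  Public, Biography: 106×90/362 = 26.3536
Contributions (O − E)²/E:
  (35 − 29.8674)²/29.8674 = 0.8820
  (45 − 26.2044)²/26.2044 = 13.4815
  (13 − 20.5691)²/20.5691 = 2.7853
  (9 − 25.3591)²/25.3591 = 10.5532
  (43 − 45.0939)²/45.0939 = 0.0972
  (42 − 39.5635)²/39.5635 = 0.1501
  (24 − 31.0552)²/31.0552 = 1.6028
  (45 − 38.2873)²/38.2873 = 1.1769
  (28 − 31.0387)²/31.0387 = 0.2975
  (6 − 27.2320)²/27.2320 = 16.5540
  (36 − 21.3757)²/21.3757 = 10.0053
  (36 − 26.3536)²/26.3536 = 3.5309
χ² = 0.8820 + 13.4815 + 2.7853 + 10.5532 + 0.0972 + 0.1501 + 1.6028 + 1.1769 + 0.2975 + 16.5540 + 10.0053 + 3.5309 = 61.12
df = (3−1)(4−1) = 6. Since 61.12 > 12.592, reject the null hypothesis of independence at α = 0.05.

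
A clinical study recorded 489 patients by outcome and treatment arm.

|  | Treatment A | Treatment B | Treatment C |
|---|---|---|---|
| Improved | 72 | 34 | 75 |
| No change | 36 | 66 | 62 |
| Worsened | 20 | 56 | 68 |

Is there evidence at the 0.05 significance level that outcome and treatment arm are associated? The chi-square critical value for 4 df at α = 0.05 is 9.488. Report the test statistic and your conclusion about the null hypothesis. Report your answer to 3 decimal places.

39.401; reject H₀

Row totals: 181, 164, 144. Column totals: 128, 156, 205. Grand total N = 489.
Expected counts (row total × column total / N):
  Improved, Treatment A: 181×128/489 = 47.3783
  Improved, Treatment B: 181×156/489 = 57.7423
  Improved, Treatment C: 181×205/489 = 75.8793
  No change, Treatment A: 164×128/489 = 42.9284
  No change, Treatment B: 164×156/489 = 52.3190
  No change, Treatment C: 164×205/489 = 68.7526
  Worsened, Treatment A: 144×128/489 = 37.6933
  Worsened, Treatment B: 144×156/489 = 45.9387
  Worsened, Treatment C: 144×205/489 = 60.3681
Contributions (O − E)²/E:
  (72 − 47.3783)²/47.3783 = 12.7955
  (34 − 57.7423)²/57.7423 = 9.7623
  (75 − 75.8793)²/75.8793 = 0.0102
  (36 − 42.9284)²/42.9284 = 1.1182
  (66 − 52.3190)²/52.3190 = 3.5775
  (62 − 68.7526)²/68.7526 = 0.6632
  (20 − 37.6933)²/37.6933 = 8.3053
  (56 − 45.9387)²/45.9387 = 2.2036
  (68 − 60.3681)²/60.3681 = 0.9648
χ² = 12.7955 + 9.7623 + 0.0102 + 1.1182 + 3.5775 + 0.6632 + 8.3053 + 2.2036 + 0.9648 = 39.401
df = (3−1)(3−1) = 4. Since 39.401 > 9.488, reject the null hypothesis of independence at α = 0.05.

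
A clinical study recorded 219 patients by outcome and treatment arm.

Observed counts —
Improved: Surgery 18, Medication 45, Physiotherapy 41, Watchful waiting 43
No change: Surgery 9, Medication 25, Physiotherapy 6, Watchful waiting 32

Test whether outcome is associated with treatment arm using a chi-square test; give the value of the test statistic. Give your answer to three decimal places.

12.129

Row totals: 147, 72. Column totals: 27, 70, 47, 75. Grand total N = 219.
Expected counts (row total × column total / N):
  Improved, Surgery: 147×27/219 = 18.1233
  Improved, Medication: 147×70/219 = 46.9863
  Improved, Physiotherapy: 147×47/219 = 31.5479
  Improved, Watchful waiting: 147×75/219 = 50.3425
  No change, Surgery: 72×27/219 = 8.8767
  No change, Medication: 72×70/219 = 23.0137
  No change, Physiotherapy: 72×47/219 = 15.4521
  No change, Watchful waiting: 72×75/219 = 24.6575
Contributions (O − E)²/E:
  (18 − 18.1233)²/18.1233 = 0.0008
  (45 − 46.9863)²/46.9863 = 0.0840
  (41 − 31.5479)²/31.5479 = 2.8320
  (43 − 50.3425)²/50.3425 = 1.0709
  (9 − 8.8767)²/8.8767 = 0.0017
  (25 − 23.0137)²/23.0137 = 0.1714
  (6 − 15.4521)²/15.4521 = 5.7819
  (32 − 24.6575)²/24.6575 = 2.1864
χ² = 0.0008 + 0.0840 + 2.8320 + 1.0709 + 0.0017 + 0.1714 + 5.7819 + 2.1864 = 12.129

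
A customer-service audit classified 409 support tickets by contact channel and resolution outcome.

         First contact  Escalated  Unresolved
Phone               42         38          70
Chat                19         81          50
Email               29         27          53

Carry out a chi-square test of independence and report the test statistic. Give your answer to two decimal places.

36.24

Row totals: 150, 150, 109. Column totals: 90, 146, 173. Grand total N = 409.
Expected counts (row total × column total / N):
  Phone, First contact: 150×90/409 = 33.007
  Phone, Escalated: 150×146/409 = 53.545
  Phone, Unresolved: 150×173/409 = 63.447
  Chat, First contact: 150×90/409 = 33.007
  Chat, Escalated: 150×146/409 = 53.545
  Chat, Unresolved: 150×173/409 = 63.447
  Email, First contact: 109×90/409 = 23.985
  Email, Escalated: 109×146/409 = 38.910
  Email, Unresolved: 109×173/409 = 46.105
Contributions (O − E)²/E:
  (42 − 33.007)²/33.007 = 2.4502
  (38 − 53.545)²/53.545 = 4.5130
  (70 − 63.447)²/63.447 = 0.6768
  (19 − 33.007)²/33.007 = 5.9441
  (81 − 53.545)²/53.545 = 14.0774
  (50 − 63.447)²/63.447 = 2.8500
  (29 − 23.985)²/23.985 = 1.0486
  (27 − 38.910)²/38.910 = 3.6455
  (53 − 46.105)²/46.105 = 1.0311
χ² = 2.4502 + 4.5130 + 0.6768 + 5.9441 + 14.0774 + 2.8500 + 1.0486 + 3.6455 + 1.0311 = 36.24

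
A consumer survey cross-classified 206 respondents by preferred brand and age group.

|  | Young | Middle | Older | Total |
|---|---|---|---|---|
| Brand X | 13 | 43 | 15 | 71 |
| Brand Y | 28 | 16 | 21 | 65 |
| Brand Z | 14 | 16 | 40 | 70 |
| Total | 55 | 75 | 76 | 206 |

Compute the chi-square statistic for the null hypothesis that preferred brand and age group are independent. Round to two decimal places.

Grand total N = 206.
Expected counts (row total × column total / N):
  Brand X, Young: 71×55/206 = 18.956
  Brand X, Middle: 71×75/206 = 25.850
  Brand X, Older: 71×76/206 = 26.194
  Brand Y, Young: 65×55/206 = 17.354
  Brand Y, Middle: 65×75/206 = 23.665
  Brand Y, Older: 65×76/206 = 23.981
  Brand Z, Young: 70×55/206 = 18.689
  Brand Z, Middle: 70×75/206 = 25.485
  Brand Z, Older: 70×76/206 = 25.825
Contributions (O − E)²/E:
  (13 − 18.956)²/18.956 = 1.8714
  (43 − 25.850)²/25.850 = 11.3780
  (15 − 26.194)²/26.194 = 4.7838
  (28 − 17.354)²/17.354 = 6.5309
  (16 − 23.665)²/23.665 = 2.4827
  (21 − 23.981)²/23.981 = 0.3706
  (14 − 18.689)²/18.689 = 1.1765
  (16 − 25.485)²/25.485 = 3.5301
  (40 − 25.825)²/25.825 = 7.7805
χ² = 1.8714 + 11.3780 + 4.7838 + 6.5309 + 2.4827 + 0.3706 + 1.1765 + 3.5301 + 7.7805 = 39.90

39.90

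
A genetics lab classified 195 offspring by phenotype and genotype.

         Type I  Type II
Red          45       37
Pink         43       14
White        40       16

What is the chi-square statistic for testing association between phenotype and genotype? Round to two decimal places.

7.47

Row totals: 82, 57, 56. Column totals: 128, 67. Grand total N = 195.
Expected counts (row total × column total / N):
  Red, Type I: 82×128/195 = 53.826
  Red, Type II: 82×67/195 = 28.174
  Pink, Type I: 57×128/195 = 37.415
  Pink, Type II: 57×67/195 = 19.585
  White, Type I: 56×128/195 = 36.759
  White, Type II: 56×67/195 = 19.241
Contributions (O − E)²/E:
  (45 − 53.826)²/53.826 = 1.4472
  (37 − 28.174)²/28.174 = 2.7649
  (43 − 37.415)²/37.415 = 0.8337
  (14 − 19.585)²/19.585 = 1.5927
  (40 − 36.759)²/36.759 = 0.2858
  (16 − 19.241)²/19.241 = 0.5459
χ² = 1.4472 + 2.7649 + 0.8337 + 1.5927 + 0.2858 + 0.5459 = 7.47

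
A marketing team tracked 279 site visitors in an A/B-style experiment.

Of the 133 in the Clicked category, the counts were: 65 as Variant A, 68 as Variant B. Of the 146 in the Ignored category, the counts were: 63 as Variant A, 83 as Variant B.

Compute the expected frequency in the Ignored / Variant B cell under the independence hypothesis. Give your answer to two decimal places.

Row total (Ignored) = 146; column total (Variant B) = 151; grand total N = 279.
Expected count = (row total × column total) / N = 146 × 151 / 279 = 79.02.

79.02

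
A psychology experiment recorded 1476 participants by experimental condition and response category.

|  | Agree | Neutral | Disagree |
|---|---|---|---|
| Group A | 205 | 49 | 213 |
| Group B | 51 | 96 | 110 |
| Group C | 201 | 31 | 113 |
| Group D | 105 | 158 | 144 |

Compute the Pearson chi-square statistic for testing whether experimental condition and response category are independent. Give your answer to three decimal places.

Row totals: 467, 257, 345, 407. Column totals: 562, 334, 580. Grand total N = 1476.
Expected counts (row total × column total / N):
  Group A, Agree: 467×562/1476 = 177.8144
  Group A, Neutral: 467×334/1476 = 105.6762
  Group A, Disagree: 467×580/1476 = 183.5095
  Group B, Agree: 257×562/1476 = 97.8550
  Group B, Neutral: 257×334/1476 = 58.1558
  Group B, Disagree: 257×580/1476 = 100.9892
  Group C, Agree: 345×562/1476 = 131.3618
  Group C, Neutral: 345×334/1476 = 78.0691
  Group C, Disagree: 345×580/1476 = 135.5691
  Group D, Agree: 407×562/1476 = 154.9688
  Group D, Neutral: 407×334/1476 = 92.0989
  Group D, Disagree: 407×580/1476 = 159.9322
Contributions (O − E)²/E:
  (205 − 177.8144)²/177.8144 = 4.1563
  (49 − 105.6762)²/105.6762 = 30.3965
  (213 − 183.5095)²/183.5095 = 4.7392
  (51 − 97.8550)²/97.8550 = 22.4351
  (96 − 58.1558)²/58.1558 = 24.6267
  (110 − 100.9892)²/100.9892 = 0.8040
  (201 − 131.3618)²/131.3618 = 36.9170
  (31 − 78.0691)²/78.0691 = 28.3787
  (113 − 135.5691)²/135.5691 = 3.7572
  (105 − 154.9688)²/154.9688 = 16.1122
  (158 − 92.0989)²/92.0989 = 47.1553
  (144 − 159.9322)²/159.9322 = 1.5871
χ² = 4.1563 + 30.3965 + 4.7392 + 22.4351 + 24.6267 + 0.8040 + 36.9170 + 28.3787 + 3.7572 + 16.1122 + 47.1553 + 1.5871 = 221.065

221.065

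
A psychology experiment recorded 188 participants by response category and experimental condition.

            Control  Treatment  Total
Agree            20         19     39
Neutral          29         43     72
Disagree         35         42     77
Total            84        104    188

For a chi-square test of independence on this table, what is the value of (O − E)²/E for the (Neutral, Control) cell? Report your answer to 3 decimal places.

0.312

Row total (Neutral) = 72; column total (Control) = 84; N = 188.
Expected count E = 72 × 84 / 188 = 32.1702.
Contribution = (O − E)²/E = (29 − 32.1702)² / 32.1702 = 0.312.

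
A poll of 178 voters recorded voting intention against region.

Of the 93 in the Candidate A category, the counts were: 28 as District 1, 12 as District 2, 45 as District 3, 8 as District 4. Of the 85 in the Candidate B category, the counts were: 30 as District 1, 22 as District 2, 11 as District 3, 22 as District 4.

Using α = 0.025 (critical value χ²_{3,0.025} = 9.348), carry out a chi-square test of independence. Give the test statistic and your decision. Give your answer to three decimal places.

29.887; reject H₀

Row totals: 93, 85. Column totals: 58, 34, 56, 30. Grand total N = 178.
Expected counts (row total × column total / N):
  Candidate A, District 1: 93×58/178 = 30.3034
  Candidate A, District 2: 93×34/178 = 17.7640
  Candidate A, District 3: 93×56/178 = 29.2584
  Candidate A, District 4: 93×30/178 = 15.6742
  Candidate B, District 1: 85×58/178 = 27.6966
  Candidate B, District 2: 85×34/178 = 16.2360
  Candidate B, District 3: 85×56/178 = 26.7416
  Candidate B, District 4: 85×30/178 = 14.3258
Contributions (O − E)²/E:
  (28 − 30.3034)²/30.3034 = 0.1751
  (12 − 17.7640)²/17.7640 = 1.8703
  (45 − 29.2584)²/29.2584 = 8.4693
  (8 − 15.6742)²/15.6742 = 3.7573
  (30 − 27.6966)²/27.6966 = 0.1916
  (22 − 16.2360)²/16.2360 = 2.0463
  (11 − 26.7416)²/26.7416 = 9.2664
  (22 − 14.3258)²/14.3258 = 4.1110
χ² = 0.1751 + 1.8703 + 8.4693 + 3.7573 + 0.1916 + 2.0463 + 9.2664 + 4.1110 = 29.887
df = (2−1)(4−1) = 3. Since 29.887 > 9.348, reject the null hypothesis of independence at α = 0.025.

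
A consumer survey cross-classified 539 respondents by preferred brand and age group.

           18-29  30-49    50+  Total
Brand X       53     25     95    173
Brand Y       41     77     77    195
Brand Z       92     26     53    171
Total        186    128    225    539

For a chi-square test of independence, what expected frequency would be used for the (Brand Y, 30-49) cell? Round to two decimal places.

46.31

Row total (Brand Y) = 195; column total (30-49) = 128; grand total N = 539.
Expected count = (row total × column total) / N = 195 × 128 / 539 = 46.31.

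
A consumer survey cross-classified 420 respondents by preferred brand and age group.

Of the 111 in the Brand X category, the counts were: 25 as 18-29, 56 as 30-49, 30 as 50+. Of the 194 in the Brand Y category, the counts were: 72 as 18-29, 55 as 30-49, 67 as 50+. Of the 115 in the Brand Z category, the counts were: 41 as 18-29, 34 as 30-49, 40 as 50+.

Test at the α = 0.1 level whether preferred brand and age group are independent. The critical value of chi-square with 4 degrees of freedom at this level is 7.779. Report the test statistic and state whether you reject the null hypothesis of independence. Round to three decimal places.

17.515; reject H₀

Row totals: 111, 194, 115. Column totals: 138, 145, 137. Grand total N = 420.
Expected counts (row total × column total / N):
  Brand X, 18-29: 111×138/420 = 36.4714
  Brand X, 30-49: 111×145/420 = 38.3214
  Brand X, 50+: 111×137/420 = 36.2071
  Brand Y, 18-29: 194×138/420 = 63.7429
  Brand Y, 30-49: 194×145/420 = 66.9762
  Brand Y, 50+: 194×137/420 = 63.2810
  Brand Z, 18-29: 115×138/420 = 37.7857
  Brand Z, 30-49: 115×145/420 = 39.7024
  Brand Z, 50+: 115×137/420 = 37.5119
Contributions (O − E)²/E:
  (25 − 36.4714)²/36.4714 = 3.6081
  (56 − 38.3214)²/38.3214 = 8.1556
  (30 − 36.2071)²/36.2071 = 1.0641
  (72 − 63.7429)²/63.7429 = 1.0696
  (55 − 66.9762)²/66.9762 = 2.1415
  (67 − 63.2810)²/63.2810 = 0.2186
  (41 − 37.7857)²/37.7857 = 0.2734
  (34 − 39.7024)²/39.7024 = 0.8190
  (40 − 37.5119)²/37.5119 = 0.1650
χ² = 3.6081 + 8.1556 + 1.0641 + 1.0696 + 2.1415 + 0.2186 + 0.2734 + 0.8190 + 0.1650 = 17.515
df = (3−1)(3−1) = 4. Since 17.515 > 7.779, reject the null hypothesis of independence at α = 0.1.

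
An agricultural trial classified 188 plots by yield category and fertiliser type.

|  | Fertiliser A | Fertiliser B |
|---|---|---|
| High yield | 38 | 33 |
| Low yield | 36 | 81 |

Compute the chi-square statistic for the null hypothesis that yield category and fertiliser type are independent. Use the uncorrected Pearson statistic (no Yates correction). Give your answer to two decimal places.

9.58

Row totals: 71, 117. Column totals: 74, 114. Grand total N = 188.
Expected counts (row total × column total / N):
  High yield, Fertiliser A: 71×74/188 = 27.947
  High yield, Fertiliser B: 71×114/188 = 43.053
  Low yield, Fertiliser A: 117×74/188 = 46.053
  Low yield, Fertiliser B: 117×114/188 = 70.947
Contributions (O − E)²/E:
  (38 − 27.947)²/27.947 = 3.6162
  (33 − 43.053)²/43.053 = 2.3474
  (36 − 46.053)²/46.053 = 2.1945
  (81 − 70.947)²/70.947 = 1.4245
χ² = 3.6162 + 2.3474 + 2.1945 + 1.4245 = 9.58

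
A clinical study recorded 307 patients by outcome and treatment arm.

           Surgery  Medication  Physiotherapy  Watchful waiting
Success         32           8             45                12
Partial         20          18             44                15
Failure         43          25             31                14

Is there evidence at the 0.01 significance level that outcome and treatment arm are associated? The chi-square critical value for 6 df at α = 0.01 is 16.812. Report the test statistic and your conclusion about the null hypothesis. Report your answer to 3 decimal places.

Row totals: 97, 97, 113. Column totals: 95, 51, 120, 41. Grand total N = 307.
Expected counts (row total × column total / N):
  Success, Surgery: 97×95/307 = 30.0163
  Success, Medication: 97×51/307 = 16.1140
  Success, Physiotherapy: 97×120/307 = 37.9153
  Success, Watchful waiting: 97×41/307 = 12.9544
  Partial, Surgery: 97×95/307 = 30.0163
  Partial, Medication: 97×51/307 = 16.1140
  Partial, Physiotherapy: 97×120/307 = 37.9153
  Partial, Watchful waiting: 97×41/307 = 12.9544
  Failure, Surgery: 113×95/307 = 34.9674
  Failure, Medication: 113×51/307 = 18.7720
  Failure, Physiotherapy: 113×120/307 = 44.1694
  Failure, Watchful waiting: 113×41/307 = 15.0912
Contributions (O − E)²/E:
  (32 − 30.0163)²/30.0163 = 0.1311
  (8 − 16.1140)²/16.1140 = 4.0857
  (45 − 37.9153)²/37.9153 = 1.3238
  (12 − 12.9544)²/12.9544 = 0.0703
  (20 − 30.0163)²/30.0163 = 3.3424
  (18 − 16.1140)²/16.1140 = 0.2207
  (44 − 37.9153)²/37.9153 = 0.9765
  (15 − 12.9544)²/12.9544 = 0.3230
  (43 − 34.9674)²/34.9674 = 1.8452
  (25 − 18.7720)²/18.7720 = 2.0663
  (31 − 44.1694)²/44.1694 = 3.9265
  (14 − 15.0912)²/15.0912 = 0.0789
χ² = 0.1311 + 4.0857 + 1.3238 + 0.0703 + 3.3424 + 0.2207 + 0.9765 + 0.3230 + 1.8452 + 2.0663 + 3.9265 + 0.0789 = 18.390
df = (3−1)(4−1) = 6. Since 18.390 > 16.812, reject the null hypothesis of independence at α = 0.01.

18.390; reject H₀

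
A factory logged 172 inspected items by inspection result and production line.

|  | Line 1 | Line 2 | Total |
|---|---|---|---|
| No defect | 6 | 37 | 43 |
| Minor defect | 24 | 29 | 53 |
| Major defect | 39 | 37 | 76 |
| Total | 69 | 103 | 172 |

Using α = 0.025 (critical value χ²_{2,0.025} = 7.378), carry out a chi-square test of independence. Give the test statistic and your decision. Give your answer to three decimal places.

Grand total N = 172.
Expected counts (row total × column total / N):
  No defect, Line 1: 43×69/172 = 17.2500
  No defect, Line 2: 43×103/172 = 25.7500
  Minor defect, Line 1: 53×69/172 = 21.2616
  Minor defect, Line 2: 53×103/172 = 31.7384
  Major defect, Line 1: 76×69/172 = 30.4884
  Major defect, Line 2: 76×103/172 = 45.5116
Contributions (O − E)²/E:
  (6 − 17.2500)²/17.2500 = 7.3370
  (37 − 25.7500)²/25.7500 = 4.9150
  (24 − 21.2616)²/21.2616 = 0.3527
  (29 − 31.7384)²/31.7384 = 0.2363
  (39 − 30.4884)²/30.4884 = 2.3762
  (37 − 45.5116)²/45.5116 = 1.5918
χ² = 7.3370 + 4.9150 + 0.3527 + 0.2363 + 2.3762 + 1.5918 = 16.809
df = (3−1)(2−1) = 2. Since 16.809 > 7.378, reject the null hypothesis of independence at α = 0.025.

16.809; reject H₀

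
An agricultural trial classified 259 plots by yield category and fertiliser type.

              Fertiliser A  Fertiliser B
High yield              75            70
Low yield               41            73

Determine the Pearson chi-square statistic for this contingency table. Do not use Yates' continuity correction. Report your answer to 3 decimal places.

Row totals: 145, 114. Column totals: 116, 143. Grand total N = 259.
Expected counts (row total × column total / N):
  High yield, Fertiliser A: 145×116/259 = 64.9421
  High yield, Fertiliser B: 145×143/259 = 80.0579
  Low yield, Fertiliser A: 114×116/259 = 51.0579
  Low yield, Fertiliser B: 114×143/259 = 62.9421
Contributions (O − E)²/E:
  (75 − 64.9421)²/64.9421 = 1.5577
  (70 − 80.0579)²/80.0579 = 1.2636
  (41 − 51.0579)²/51.0579 = 1.9813
  (73 − 62.9421)²/62.9421 = 1.6072
χ² = 1.5577 + 1.2636 + 1.9813 + 1.6072 = 6.410

6.410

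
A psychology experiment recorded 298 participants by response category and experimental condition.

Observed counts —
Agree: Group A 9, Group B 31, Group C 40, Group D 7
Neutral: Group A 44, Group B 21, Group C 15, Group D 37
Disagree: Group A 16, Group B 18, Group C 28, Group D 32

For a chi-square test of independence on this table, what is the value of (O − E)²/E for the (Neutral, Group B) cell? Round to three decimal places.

1.529

Row total (Neutral) = 117; column total (Group B) = 70; N = 298.
Expected count E = 117 × 70 / 298 = 27.483221.
Contribution = (O − E)²/E = (21 − 27.483221)² / 27.483221 = 1.529.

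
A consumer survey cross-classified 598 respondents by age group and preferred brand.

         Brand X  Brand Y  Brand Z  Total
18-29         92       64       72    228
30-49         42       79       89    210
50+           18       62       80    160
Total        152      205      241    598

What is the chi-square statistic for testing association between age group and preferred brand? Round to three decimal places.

Grand total N = 598.
Expected counts (row total × column total / N):
  18-29, Brand X: 228×152/598 = 57.9532
  18-29, Brand Y: 228×205/598 = 78.1605
  18-29, Brand Z: 228×241/598 = 91.8863
  30-49, Brand X: 210×152/598 = 53.3779
  30-49, Brand Y: 210×205/598 = 71.9900
  30-49, Brand Z: 210×241/598 = 84.6321
  50+, Brand X: 160×152/598 = 40.6689
  50+, Brand Y: 160×205/598 = 54.8495
  50+, Brand Z: 160×241/598 = 64.4816
Contributions (O − E)²/E:
  (92 − 57.9532)²/57.9532 = 20.0021
  (64 − 78.1605)²/78.1605 = 2.5655
  (72 − 91.8863)²/91.8863 = 4.3039
  (42 − 53.3779)²/53.3779 = 2.4253
  (79 − 71.9900)²/71.9900 = 0.6826
  (89 − 84.6321)²/84.6321 = 0.2254
  (18 − 40.6689)²/40.6689 = 12.6357
  (62 − 54.8495)²/54.8495 = 0.9322
  (80 − 64.4816)²/64.4816 = 3.7347
χ² = 20.0021 + 2.5655 + 4.3039 + 2.4253 + 0.6826 + 0.2254 + 12.6357 + 0.9322 + 3.7347 = 47.507

47.507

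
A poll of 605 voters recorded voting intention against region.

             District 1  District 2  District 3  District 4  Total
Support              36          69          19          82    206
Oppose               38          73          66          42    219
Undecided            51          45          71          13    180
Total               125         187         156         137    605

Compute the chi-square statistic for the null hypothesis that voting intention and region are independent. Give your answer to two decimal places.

93.60

Grand total N = 605.
Expected counts (row total × column total / N):
  Support, District 1: 206×125/605 = 42.562
  Support, District 2: 206×187/605 = 63.673
  Support, District 3: 206×156/605 = 53.117
  Support, District 4: 206×137/605 = 46.648
  Oppose, District 1: 219×125/605 = 45.248
  Oppose, District 2: 219×187/605 = 67.691
  Oppose, District 3: 219×156/605 = 56.469
  Oppose, District 4: 219×137/605 = 49.592
  Undecided, District 1: 180×125/605 = 37.190
  Undecided, District 2: 180×187/605 = 55.636
  Undecided, District 3: 180×156/605 = 46.413
  Undecided, District 4: 180×137/605 = 40.760
Contributions (O − E)²/E:
  (36 − 42.562)²/42.562 = 1.0117
  (69 − 63.673)²/63.673 = 0.4457
  (19 − 53.117)²/53.117 = 21.9133
  (82 − 46.648)²/46.648 = 26.7914
  (38 − 45.248)²/45.248 = 1.1610
  (73 − 67.691)²/67.691 = 0.4164
  (66 − 56.469)²/56.469 = 1.6087
  (42 − 49.592)²/49.592 = 1.1623
  (51 − 37.190)²/37.190 = 5.1282
  (45 − 55.636)²/55.636 = 2.0333
  (71 − 46.413)²/46.413 = 13.0248
  (13 − 40.760)²/40.760 = 18.9062
χ² = 1.0117 + 0.4457 + 21.9133 + 26.7914 + 1.1610 + 0.4164 + 1.6087 + 1.1623 + 5.1282 + 2.0333 + 13.0248 + 18.9062 = 93.60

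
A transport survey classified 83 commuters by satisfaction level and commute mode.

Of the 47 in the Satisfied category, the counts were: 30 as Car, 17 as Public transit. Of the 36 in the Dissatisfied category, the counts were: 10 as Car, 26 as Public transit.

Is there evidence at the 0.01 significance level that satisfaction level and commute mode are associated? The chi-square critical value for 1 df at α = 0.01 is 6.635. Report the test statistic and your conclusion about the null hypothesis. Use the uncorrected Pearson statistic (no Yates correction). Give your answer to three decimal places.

10.612; reject H₀

Row totals: 47, 36. Column totals: 40, 43. Grand total N = 83.
Expected counts (row total × column total / N):
  Satisfied, Car: 47×40/83 = 22.6506
  Satisfied, Public transit: 47×43/83 = 24.3494
  Dissatisfied, Car: 36×40/83 = 17.3494
  Dissatisfied, Public transit: 36×43/83 = 18.6506
Contributions (O − E)²/E:
  (30 − 22.6506)²/22.6506 = 2.3846
  (17 − 24.3494)²/24.3494 = 2.2183
  (10 − 17.3494)²/17.3494 = 3.1133
  (26 − 18.6506)²/18.6506 = 2.8961
χ² = 2.3846 + 2.2183 + 3.1133 + 2.8961 = 10.612
df = (2−1)(2−1) = 1. Since 10.612 > 6.635, reject the null hypothesis of independence at α = 0.01.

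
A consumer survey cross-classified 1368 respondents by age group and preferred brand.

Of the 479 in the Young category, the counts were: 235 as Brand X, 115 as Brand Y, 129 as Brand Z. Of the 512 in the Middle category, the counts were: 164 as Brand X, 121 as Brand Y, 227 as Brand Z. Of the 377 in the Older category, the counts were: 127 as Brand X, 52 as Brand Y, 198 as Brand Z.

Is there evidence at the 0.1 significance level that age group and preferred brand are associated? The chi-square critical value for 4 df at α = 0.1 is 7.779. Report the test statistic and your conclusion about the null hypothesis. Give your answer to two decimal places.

71.87; reject H₀

Row totals: 479, 512, 377. Column totals: 526, 288, 554. Grand total N = 1368.
Expected counts (row total × column total / N):
  Young, Brand X: 479×526/1368 = 184.177
  Young, Brand Y: 479×288/1368 = 100.842
  Young, Brand Z: 479×554/1368 = 193.981
  Middle, Brand X: 512×526/1368 = 196.865
  Middle, Brand Y: 512×288/1368 = 107.789
  Middle, Brand Z: 512×554/1368 = 207.345
  Older, Brand X: 377×526/1368 = 144.958
  Older, Brand Y: 377×288/1368 = 79.368
  Older, Brand Z: 377×554/1368 = 152.674
Contributions (O − E)²/E:
  (235 − 184.177)²/184.177 = 14.0244
  (115 − 100.842)²/100.842 = 1.9878
  (129 − 193.981)²/193.981 = 21.7678
  (164 − 196.865)²/196.865 = 5.4865
  (121 − 107.789)²/107.789 = 1.6192
  (227 − 207.345)²/207.345 = 1.8632
  (127 − 144.958)²/144.958 = 2.2247
  (52 − 79.368)²/79.368 = 9.4371
  (198 − 152.674)²/152.674 = 13.4564
χ² = 14.0244 + 1.9878 + 21.7678 + 5.4865 + 1.6192 + 1.8632 + 2.2247 + 9.4371 + 13.4564 = 71.87
df = (3−1)(3−1) = 4. Since 71.87 > 7.779, reject the null hypothesis of independence at α = 0.1.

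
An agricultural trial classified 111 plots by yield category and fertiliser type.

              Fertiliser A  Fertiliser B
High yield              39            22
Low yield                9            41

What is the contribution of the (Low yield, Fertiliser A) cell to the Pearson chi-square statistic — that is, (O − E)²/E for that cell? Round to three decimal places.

Row total (Low yield) = 50; column total (Fertiliser A) = 48; N = 111.
Expected count E = 50 × 48 / 111 = 21.6216.
Contribution = (O − E)²/E = (9 − 21.6216)² / 21.6216 = 7.368.

7.368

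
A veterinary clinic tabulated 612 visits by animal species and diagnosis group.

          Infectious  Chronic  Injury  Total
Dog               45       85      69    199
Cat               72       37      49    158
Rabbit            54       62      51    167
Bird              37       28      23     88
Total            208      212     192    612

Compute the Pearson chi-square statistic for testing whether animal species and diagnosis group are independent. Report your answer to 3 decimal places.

27.120

Grand total N = 612.
Expected counts (row total × column total / N):
  Dog, Infectious: 199×208/612 = 67.6340
  Dog, Chronic: 199×212/612 = 68.9346
  Dog, Injury: 199×192/612 = 62.4314
  Cat, Infectious: 158×208/612 = 53.6993
  Cat, Chronic: 158×212/612 = 54.7320
  Cat, Injury: 158×192/612 = 49.5686
  Rabbit, Infectious: 167×208/612 = 56.7582
  Rabbit, Chronic: 167×212/612 = 57.8497
  Rabbit, Injury: 167×192/612 = 52.3922
  Bird, Infectious: 88×208/612 = 29.9085
  Bird, Chronic: 88×212/612 = 30.4837
  Bird, Injury: 88×192/612 = 27.6078
Contributions (O − E)²/E:
  (45 − 67.6340)²/67.6340 = 7.5746
  (85 − 68.9346)²/68.9346 = 3.7441
  (69 − 62.4314)²/62.4314 = 0.6911
  (72 − 53.6993)²/53.6993 = 6.2369
  (37 − 54.7320)²/54.7320 = 5.7448
  (49 − 49.5686)²/49.5686 = 0.0065
  (54 − 56.7582)²/56.7582 = 0.1340
  (62 − 57.8497)²/57.8497 = 0.2978
  (51 − 52.3922)²/52.3922 = 0.0370
  (37 − 29.9085)²/29.9085 = 1.6814
  (28 − 30.4837)²/30.4837 = 0.2024
  (23 − 27.6078)²/27.6078 = 0.7691
χ² = 7.5746 + 3.7441 + 0.6911 + 6.2369 + 5.7448 + 0.0065 + 0.1340 + 0.2978 + 0.0370 + 1.6814 + 0.2024 + 0.7691 = 27.120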